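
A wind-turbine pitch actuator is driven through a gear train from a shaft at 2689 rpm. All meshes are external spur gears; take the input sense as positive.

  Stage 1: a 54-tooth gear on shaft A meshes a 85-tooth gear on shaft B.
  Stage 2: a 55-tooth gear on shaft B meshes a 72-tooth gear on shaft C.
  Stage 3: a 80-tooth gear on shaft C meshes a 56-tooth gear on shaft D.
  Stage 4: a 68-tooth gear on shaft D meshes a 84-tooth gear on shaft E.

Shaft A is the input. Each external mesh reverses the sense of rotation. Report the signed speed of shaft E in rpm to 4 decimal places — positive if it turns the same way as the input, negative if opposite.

+1509.1327 rpm (same as input, |ω| = 1509.1327 rpm)

Stage 1 [54T→85T]: ω = 2689.0000×54/85 = 1708.3059 rpm, dir flips to −; running = −1708.3059
Stage 2 [55T→72T]: ω = 1708.3059×55/72 = 1304.9559 rpm, dir flips to +; running = +1304.9559
Stage 3 [80T→56T]: ω = 1304.9559×80/56 = 1864.2227 rpm, dir flips to −; running = −1864.2227
Stage 4 [68T→84T]: ω = 1864.2227×68/84 = 1509.1327 rpm, dir flips to +; running = +1509.1327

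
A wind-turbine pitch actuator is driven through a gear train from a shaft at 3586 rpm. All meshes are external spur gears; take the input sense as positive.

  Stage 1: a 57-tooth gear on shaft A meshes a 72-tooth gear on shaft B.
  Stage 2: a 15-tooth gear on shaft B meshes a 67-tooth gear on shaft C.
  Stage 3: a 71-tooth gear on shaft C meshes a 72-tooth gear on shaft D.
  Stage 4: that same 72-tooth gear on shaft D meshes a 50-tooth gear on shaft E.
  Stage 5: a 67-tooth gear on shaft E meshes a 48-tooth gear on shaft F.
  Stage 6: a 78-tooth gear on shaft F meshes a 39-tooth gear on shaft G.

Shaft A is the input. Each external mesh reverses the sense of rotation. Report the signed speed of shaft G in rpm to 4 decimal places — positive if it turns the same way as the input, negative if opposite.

+2519.5385 rpm (same as input, |ω| = 2519.5385 rpm)

Stage 1 [57T→72T]: ω = 3586.0000×57/72 = 2838.9167 rpm, dir flips to −; running = −2838.9167
Stage 2 [15T→67T]: ω = 2838.9167×15/67 = 635.5784 rpm, dir flips to +; running = +635.5784
Stage 3 [71T→72T]: ω = 635.5784×71/72 = 626.7509 rpm, dir flips to −; running = −626.7509
Stage 4 [72T→50T]: ω = 626.7509×72/50 = 902.5213 rpm, dir flips to +; running = +902.5213
Stage 5 [67T→48T]: ω = 902.5213×67/48 = 1259.7693 rpm, dir flips to −; running = −1259.7693
Stage 6 [78T→39T]: ω = 1259.7693×78/39 = 2519.5385 rpm, dir flips to +; running = +2519.5385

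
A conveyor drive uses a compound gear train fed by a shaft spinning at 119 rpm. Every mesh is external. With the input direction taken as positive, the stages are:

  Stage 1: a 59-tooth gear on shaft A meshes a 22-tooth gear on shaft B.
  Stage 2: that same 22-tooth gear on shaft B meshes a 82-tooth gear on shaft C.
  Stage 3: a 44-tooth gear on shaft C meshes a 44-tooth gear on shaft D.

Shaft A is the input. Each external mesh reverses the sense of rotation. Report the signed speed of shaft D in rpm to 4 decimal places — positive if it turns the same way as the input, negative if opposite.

-85.6220 rpm (opposite to input, |ω| = 85.6220 rpm)

Stage 1 [59T→22T]: ω = 119.0000×59/22 = 319.1364 rpm, dir flips to −; running = −319.1364
Stage 2 [22T→82T]: ω = 319.1364×22/82 = 85.6220 rpm, dir flips to +; running = +85.6220
Stage 3 [44T→44T]: ω = 85.6220×44/44 = 85.6220 rpm, dir flips to −; running = −85.6220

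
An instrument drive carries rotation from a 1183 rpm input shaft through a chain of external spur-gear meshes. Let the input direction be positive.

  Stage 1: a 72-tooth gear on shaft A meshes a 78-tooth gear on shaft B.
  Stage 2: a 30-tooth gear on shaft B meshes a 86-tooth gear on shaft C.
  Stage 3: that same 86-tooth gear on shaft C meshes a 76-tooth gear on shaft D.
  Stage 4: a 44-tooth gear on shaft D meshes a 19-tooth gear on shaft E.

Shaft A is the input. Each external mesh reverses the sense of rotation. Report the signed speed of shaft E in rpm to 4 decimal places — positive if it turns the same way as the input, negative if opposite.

Stage 1 [72T→78T]: ω = 1183.0000×72/78 = 1092.0000 rpm, dir flips to −; running = −1092.0000
Stage 2 [30T→86T]: ω = 1092.0000×30/86 = 380.9302 rpm, dir flips to +; running = +380.9302
Stage 3 [86T→76T]: ω = 380.9302×86/76 = 431.0526 rpm, dir flips to −; running = −431.0526
Stage 4 [44T→19T]: ω = 431.0526×44/19 = 998.2271 rpm, dir flips to +; running = +998.2271

+998.2271 rpm (same as input, |ω| = 998.2271 rpm)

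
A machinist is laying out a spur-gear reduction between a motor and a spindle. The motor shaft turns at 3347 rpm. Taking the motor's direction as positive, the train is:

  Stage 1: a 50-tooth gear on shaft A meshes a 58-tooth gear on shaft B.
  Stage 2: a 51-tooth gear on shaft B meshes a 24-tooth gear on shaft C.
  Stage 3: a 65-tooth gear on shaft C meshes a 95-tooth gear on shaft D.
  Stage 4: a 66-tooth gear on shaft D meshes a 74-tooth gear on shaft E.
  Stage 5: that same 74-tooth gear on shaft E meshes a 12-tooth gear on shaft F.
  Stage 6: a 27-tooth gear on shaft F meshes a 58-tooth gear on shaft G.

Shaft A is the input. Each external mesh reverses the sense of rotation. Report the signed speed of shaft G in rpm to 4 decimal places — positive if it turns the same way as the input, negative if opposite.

Stage 1 [50T→58T]: ω = 3347.0000×50/58 = 2885.3448 rpm, dir flips to −; running = −2885.3448
Stage 2 [51T→24T]: ω = 2885.3448×51/24 = 6131.3578 rpm, dir flips to +; running = +6131.3578
Stage 3 [65T→95T]: ω = 6131.3578×65/95 = 4195.1395 rpm, dir flips to −; running = −4195.1395
Stage 4 [66T→74T]: ω = 4195.1395×66/74 = 3741.6109 rpm, dir flips to +; running = +3741.6109
Stage 5 [74T→12T]: ω = 3741.6109×74/12 = 23073.2674 rpm, dir flips to −; running = −23073.2674
Stage 6 [27T→58T]: ω = 23073.2674×27/58 = 10741.0038 rpm, dir flips to +; running = +10741.0038

+10741.0038 rpm (same as input, |ω| = 10741.0038 rpm)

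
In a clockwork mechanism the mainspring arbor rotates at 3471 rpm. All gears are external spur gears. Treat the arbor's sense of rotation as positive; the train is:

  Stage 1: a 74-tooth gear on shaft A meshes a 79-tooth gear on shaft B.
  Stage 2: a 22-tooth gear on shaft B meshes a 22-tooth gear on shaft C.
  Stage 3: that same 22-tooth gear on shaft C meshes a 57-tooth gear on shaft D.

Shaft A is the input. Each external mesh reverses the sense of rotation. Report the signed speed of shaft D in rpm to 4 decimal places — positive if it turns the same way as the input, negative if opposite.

-1254.8941 rpm (opposite to input, |ω| = 1254.8941 rpm)

Stage 1 [74T→79T]: ω = 3471.0000×74/79 = 3251.3165 rpm, dir flips to −; running = −3251.3165
Stage 2 [22T→22T]: ω = 3251.3165×22/22 = 3251.3165 rpm, dir flips to +; running = +3251.3165
Stage 3 [22T→57T]: ω = 3251.3165×22/57 = 1254.8941 rpm, dir flips to −; running = −1254.8941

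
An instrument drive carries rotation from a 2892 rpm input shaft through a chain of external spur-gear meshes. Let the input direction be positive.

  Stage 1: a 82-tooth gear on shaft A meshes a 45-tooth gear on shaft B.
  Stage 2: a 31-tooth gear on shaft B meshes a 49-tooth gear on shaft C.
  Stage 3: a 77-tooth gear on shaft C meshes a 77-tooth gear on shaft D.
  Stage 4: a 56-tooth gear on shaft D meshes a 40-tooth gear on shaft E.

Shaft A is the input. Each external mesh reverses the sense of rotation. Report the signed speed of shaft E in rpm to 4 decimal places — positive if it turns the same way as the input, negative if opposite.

Stage 1 [82T→45T]: ω = 2892.0000×82/45 = 5269.8667 rpm, dir flips to −; running = −5269.8667
Stage 2 [31T→49T]: ω = 5269.8667×31/49 = 3333.9973 rpm, dir flips to +; running = +3333.9973
Stage 3 [77T→77T]: ω = 3333.9973×77/77 = 3333.9973 rpm, dir flips to −; running = −3333.9973
Stage 4 [56T→40T]: ω = 3333.9973×56/40 = 4667.5962 rpm, dir flips to +; running = +4667.5962

+4667.5962 rpm (same as input, |ω| = 4667.5962 rpm)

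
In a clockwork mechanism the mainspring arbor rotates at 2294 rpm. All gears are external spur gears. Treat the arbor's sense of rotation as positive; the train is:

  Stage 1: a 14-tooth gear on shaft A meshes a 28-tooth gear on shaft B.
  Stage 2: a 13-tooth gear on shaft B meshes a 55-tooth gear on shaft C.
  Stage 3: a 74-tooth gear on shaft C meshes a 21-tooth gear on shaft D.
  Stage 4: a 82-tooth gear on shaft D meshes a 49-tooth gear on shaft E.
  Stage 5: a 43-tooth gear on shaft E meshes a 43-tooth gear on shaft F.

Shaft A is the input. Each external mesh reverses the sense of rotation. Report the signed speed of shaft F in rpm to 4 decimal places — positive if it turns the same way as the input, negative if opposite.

-1598.7269 rpm (opposite to input, |ω| = 1598.7269 rpm)

Stage 1 [14T→28T]: ω = 2294.0000×14/28 = 1147.0000 rpm, dir flips to −; running = −1147.0000
Stage 2 [13T→55T]: ω = 1147.0000×13/55 = 271.1091 rpm, dir flips to +; running = +271.1091
Stage 3 [74T→21T]: ω = 271.1091×74/21 = 955.3368 rpm, dir flips to −; running = −955.3368
Stage 4 [82T→49T]: ω = 955.3368×82/49 = 1598.7269 rpm, dir flips to +; running = +1598.7269
Stage 5 [43T→43T]: ω = 1598.7269×43/43 = 1598.7269 rpm, dir flips to −; running = −1598.7269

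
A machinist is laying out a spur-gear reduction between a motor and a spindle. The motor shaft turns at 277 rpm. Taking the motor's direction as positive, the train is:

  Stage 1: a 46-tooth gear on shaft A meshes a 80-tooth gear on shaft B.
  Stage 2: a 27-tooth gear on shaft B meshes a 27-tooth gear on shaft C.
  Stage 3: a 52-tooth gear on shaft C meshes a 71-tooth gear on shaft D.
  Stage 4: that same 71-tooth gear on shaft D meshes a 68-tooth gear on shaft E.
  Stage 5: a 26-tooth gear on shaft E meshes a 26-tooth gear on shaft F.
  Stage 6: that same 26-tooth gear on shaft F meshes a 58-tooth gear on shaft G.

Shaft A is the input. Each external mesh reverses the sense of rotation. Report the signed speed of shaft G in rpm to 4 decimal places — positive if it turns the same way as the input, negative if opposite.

Stage 1 [46T→80T]: ω = 277.0000×46/80 = 159.2750 rpm, dir flips to −; running = −159.2750
Stage 2 [27T→27T]: ω = 159.2750×27/27 = 159.2750 rpm, dir flips to +; running = +159.2750
Stage 3 [52T→71T]: ω = 159.2750×52/71 = 116.6521 rpm, dir flips to −; running = −116.6521
Stage 4 [71T→68T]: ω = 116.6521×71/68 = 121.7985 rpm, dir flips to +; running = +121.7985
Stage 5 [26T→26T]: ω = 121.7985×26/26 = 121.7985 rpm, dir flips to −; running = −121.7985
Stage 6 [26T→58T]: ω = 121.7985×26/58 = 54.5993 rpm, dir flips to +; running = +54.5993

+54.5993 rpm (same as input, |ω| = 54.5993 rpm)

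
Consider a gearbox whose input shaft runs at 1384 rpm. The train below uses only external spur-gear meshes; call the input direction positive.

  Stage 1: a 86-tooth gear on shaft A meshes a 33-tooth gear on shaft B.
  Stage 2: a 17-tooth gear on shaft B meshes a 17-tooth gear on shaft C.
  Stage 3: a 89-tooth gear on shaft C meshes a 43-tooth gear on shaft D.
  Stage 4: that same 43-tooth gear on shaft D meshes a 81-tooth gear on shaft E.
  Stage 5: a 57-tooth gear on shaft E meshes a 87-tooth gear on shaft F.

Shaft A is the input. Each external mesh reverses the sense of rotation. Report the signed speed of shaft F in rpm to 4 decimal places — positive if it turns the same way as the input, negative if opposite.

Stage 1 [86T→33T]: ω = 1384.0000×86/33 = 3606.7879 rpm, dir flips to −; running = −3606.7879
Stage 2 [17T→17T]: ω = 3606.7879×17/17 = 3606.7879 rpm, dir flips to +; running = +3606.7879
Stage 3 [89T→43T]: ω = 3606.7879×89/43 = 7465.2121 rpm, dir flips to −; running = −7465.2121
Stage 4 [43T→81T]: ω = 7465.2121×43/81 = 3963.0138 rpm, dir flips to +; running = +3963.0138
Stage 5 [57T→87T]: ω = 3963.0138×57/87 = 2596.4573 rpm, dir flips to −; running = −2596.4573

-2596.4573 rpm (opposite to input, |ω| = 2596.4573 rpm)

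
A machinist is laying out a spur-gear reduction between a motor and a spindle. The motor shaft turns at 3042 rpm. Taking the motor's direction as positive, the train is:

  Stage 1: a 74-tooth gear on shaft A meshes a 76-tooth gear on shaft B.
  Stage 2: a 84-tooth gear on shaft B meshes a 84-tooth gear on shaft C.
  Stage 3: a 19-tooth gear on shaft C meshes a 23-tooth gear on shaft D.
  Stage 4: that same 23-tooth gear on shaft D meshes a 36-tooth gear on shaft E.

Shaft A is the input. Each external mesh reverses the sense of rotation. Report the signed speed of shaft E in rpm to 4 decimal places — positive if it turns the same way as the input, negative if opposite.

Stage 1 [74T→76T]: ω = 3042.0000×74/76 = 2961.9474 rpm, dir flips to −; running = −2961.9474
Stage 2 [84T→84T]: ω = 2961.9474×84/84 = 2961.9474 rpm, dir flips to +; running = +2961.9474
Stage 3 [19T→23T]: ω = 2961.9474×19/23 = 2446.8261 rpm, dir flips to −; running = −2446.8261
Stage 4 [23T→36T]: ω = 2446.8261×23/36 = 1563.2500 rpm, dir flips to +; running = +1563.2500

+1563.2500 rpm (same as input, |ω| = 1563.2500 rpm)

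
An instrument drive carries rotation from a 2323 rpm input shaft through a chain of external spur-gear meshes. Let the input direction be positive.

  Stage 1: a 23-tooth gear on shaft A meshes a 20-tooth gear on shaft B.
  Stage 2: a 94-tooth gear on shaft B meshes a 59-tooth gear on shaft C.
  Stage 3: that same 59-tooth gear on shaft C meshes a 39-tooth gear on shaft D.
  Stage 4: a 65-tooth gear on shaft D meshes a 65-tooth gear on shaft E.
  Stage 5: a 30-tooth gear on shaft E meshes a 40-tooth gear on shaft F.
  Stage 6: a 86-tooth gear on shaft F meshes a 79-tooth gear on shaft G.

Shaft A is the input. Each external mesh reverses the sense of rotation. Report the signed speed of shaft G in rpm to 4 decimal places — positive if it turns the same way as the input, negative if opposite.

Stage 1 [23T→20T]: ω = 2323.0000×23/20 = 2671.4500 rpm, dir flips to −; running = −2671.4500
Stage 2 [94T→59T]: ω = 2671.4500×94/59 = 4256.2085 rpm, dir flips to +; running = +4256.2085
Stage 3 [59T→39T]: ω = 4256.2085×59/39 = 6438.8795 rpm, dir flips to −; running = −6438.8795
Stage 4 [65T→65T]: ω = 6438.8795×65/65 = 6438.8795 rpm, dir flips to +; running = +6438.8795
Stage 5 [30T→40T]: ω = 6438.8795×30/40 = 4829.1596 rpm, dir flips to −; running = −4829.1596
Stage 6 [86T→79T]: ω = 4829.1596×86/79 = 5257.0598 rpm, dir flips to +; running = +5257.0598

+5257.0598 rpm (same as input, |ω| = 5257.0598 rpm)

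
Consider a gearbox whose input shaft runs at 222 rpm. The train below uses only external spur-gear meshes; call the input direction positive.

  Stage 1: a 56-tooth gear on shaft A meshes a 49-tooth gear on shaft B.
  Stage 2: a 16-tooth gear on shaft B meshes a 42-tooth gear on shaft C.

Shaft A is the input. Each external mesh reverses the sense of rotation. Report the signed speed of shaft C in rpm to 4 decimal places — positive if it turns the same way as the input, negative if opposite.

Stage 1 [56T→49T]: ω = 222.0000×56/49 = 253.7143 rpm, dir flips to −; running = −253.7143
Stage 2 [16T→42T]: ω = 253.7143×16/42 = 96.6531 rpm, dir flips to +; running = +96.6531

+96.6531 rpm (same as input, |ω| = 96.6531 rpm)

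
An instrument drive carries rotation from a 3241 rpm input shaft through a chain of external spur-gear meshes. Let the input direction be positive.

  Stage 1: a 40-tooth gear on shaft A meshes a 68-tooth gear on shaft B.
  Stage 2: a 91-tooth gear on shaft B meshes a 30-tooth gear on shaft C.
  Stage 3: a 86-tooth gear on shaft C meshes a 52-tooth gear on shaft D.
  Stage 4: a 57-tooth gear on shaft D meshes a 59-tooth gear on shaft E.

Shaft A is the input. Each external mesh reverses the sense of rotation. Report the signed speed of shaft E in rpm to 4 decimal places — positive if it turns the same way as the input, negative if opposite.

Stage 1 [40T→68T]: ω = 3241.0000×40/68 = 1906.4706 rpm, dir flips to −; running = −1906.4706
Stage 2 [91T→30T]: ω = 1906.4706×91/30 = 5782.9608 rpm, dir flips to +; running = +5782.9608
Stage 3 [86T→52T]: ω = 5782.9608×86/52 = 9564.1275 rpm, dir flips to −; running = −9564.1275
Stage 4 [57T→59T]: ω = 9564.1275×57/59 = 9239.9197 rpm, dir flips to +; running = +9239.9197

+9239.9197 rpm (same as input, |ω| = 9239.9197 rpm)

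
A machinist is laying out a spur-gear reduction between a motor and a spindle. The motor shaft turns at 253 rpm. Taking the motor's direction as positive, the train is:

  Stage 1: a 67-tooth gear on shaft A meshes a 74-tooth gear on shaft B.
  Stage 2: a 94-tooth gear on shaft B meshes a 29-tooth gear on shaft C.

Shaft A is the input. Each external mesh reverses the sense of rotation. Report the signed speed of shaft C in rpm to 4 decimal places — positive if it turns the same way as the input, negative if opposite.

Stage 1 [67T→74T]: ω = 253.0000×67/74 = 229.0676 rpm, dir flips to −; running = −229.0676
Stage 2 [94T→29T]: ω = 229.0676×94/29 = 742.4949 rpm, dir flips to +; running = +742.4949

+742.4949 rpm (same as input, |ω| = 742.4949 rpm)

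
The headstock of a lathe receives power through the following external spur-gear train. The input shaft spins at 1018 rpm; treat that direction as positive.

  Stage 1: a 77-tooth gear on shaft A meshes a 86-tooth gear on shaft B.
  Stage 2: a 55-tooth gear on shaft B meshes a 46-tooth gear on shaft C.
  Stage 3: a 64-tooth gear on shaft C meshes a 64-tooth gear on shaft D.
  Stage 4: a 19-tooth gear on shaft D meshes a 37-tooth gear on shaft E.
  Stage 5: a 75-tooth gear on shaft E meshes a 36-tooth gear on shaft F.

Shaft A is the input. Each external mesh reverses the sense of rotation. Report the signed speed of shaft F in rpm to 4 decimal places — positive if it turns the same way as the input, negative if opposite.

-1165.8846 rpm (opposite to input, |ω| = 1165.8846 rpm)

Stage 1 [77T→86T]: ω = 1018.0000×77/86 = 911.4651 rpm, dir flips to −; running = −911.4651
Stage 2 [55T→46T]: ω = 911.4651×55/46 = 1089.7952 rpm, dir flips to +; running = +1089.7952
Stage 3 [64T→64T]: ω = 1089.7952×64/64 = 1089.7952 rpm, dir flips to −; running = −1089.7952
Stage 4 [19T→37T]: ω = 1089.7952×19/37 = 559.6246 rpm, dir flips to +; running = +559.6246
Stage 5 [75T→36T]: ω = 559.6246×75/36 = 1165.8846 rpm, dir flips to −; running = −1165.8846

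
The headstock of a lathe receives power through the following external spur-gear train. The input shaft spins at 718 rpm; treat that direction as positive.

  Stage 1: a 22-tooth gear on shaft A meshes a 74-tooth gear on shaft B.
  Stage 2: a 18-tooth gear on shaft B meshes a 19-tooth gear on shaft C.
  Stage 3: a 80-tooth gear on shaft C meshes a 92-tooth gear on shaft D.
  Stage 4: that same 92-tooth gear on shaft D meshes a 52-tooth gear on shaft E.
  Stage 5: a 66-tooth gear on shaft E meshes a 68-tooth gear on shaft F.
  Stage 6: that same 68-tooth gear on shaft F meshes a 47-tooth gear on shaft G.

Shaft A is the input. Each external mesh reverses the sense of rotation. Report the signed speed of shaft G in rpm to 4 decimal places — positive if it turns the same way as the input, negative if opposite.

Stage 1 [22T→74T]: ω = 718.0000×22/74 = 213.4595 rpm, dir flips to −; running = −213.4595
Stage 2 [18T→19T]: ω = 213.4595×18/19 = 202.2248 rpm, dir flips to +; running = +202.2248
Stage 3 [80T→92T]: ω = 202.2248×80/92 = 175.8476 rpm, dir flips to −; running = −175.8476
Stage 4 [92T→52T]: ω = 175.8476×92/52 = 311.1150 rpm, dir flips to +; running = +311.1150
Stage 5 [66T→68T]: ω = 311.1150×66/68 = 301.9646 rpm, dir flips to −; running = −301.9646
Stage 6 [68T→47T]: ω = 301.9646×68/47 = 436.8849 rpm, dir flips to +; running = +436.8849

+436.8849 rpm (same as input, |ω| = 436.8849 rpm)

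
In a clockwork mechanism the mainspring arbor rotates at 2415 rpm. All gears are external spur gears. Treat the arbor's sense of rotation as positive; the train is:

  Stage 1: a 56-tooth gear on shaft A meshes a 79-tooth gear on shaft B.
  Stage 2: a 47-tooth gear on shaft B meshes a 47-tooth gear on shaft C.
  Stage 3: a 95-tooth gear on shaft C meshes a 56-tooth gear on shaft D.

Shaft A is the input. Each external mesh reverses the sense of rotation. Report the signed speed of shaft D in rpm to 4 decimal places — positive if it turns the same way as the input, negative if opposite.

Stage 1 [56T→79T]: ω = 2415.0000×56/79 = 1711.8987 rpm, dir flips to −; running = −1711.8987
Stage 2 [47T→47T]: ω = 1711.8987×47/47 = 1711.8987 rpm, dir flips to +; running = +1711.8987
Stage 3 [95T→56T]: ω = 1711.8987×95/56 = 2904.1139 rpm, dir flips to −; running = −2904.1139

-2904.1139 rpm (opposite to input, |ω| = 2904.1139 rpm)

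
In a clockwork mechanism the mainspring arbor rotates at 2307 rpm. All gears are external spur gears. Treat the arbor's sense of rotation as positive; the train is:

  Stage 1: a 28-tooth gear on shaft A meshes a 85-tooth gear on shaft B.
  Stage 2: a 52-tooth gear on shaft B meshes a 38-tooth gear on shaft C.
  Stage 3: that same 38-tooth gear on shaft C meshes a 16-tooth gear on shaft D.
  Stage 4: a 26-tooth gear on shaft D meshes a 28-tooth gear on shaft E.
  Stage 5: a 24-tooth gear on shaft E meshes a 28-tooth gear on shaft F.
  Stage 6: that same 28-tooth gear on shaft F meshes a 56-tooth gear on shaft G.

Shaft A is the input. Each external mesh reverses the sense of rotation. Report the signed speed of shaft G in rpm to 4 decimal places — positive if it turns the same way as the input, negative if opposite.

Stage 1 [28T→85T]: ω = 2307.0000×28/85 = 759.9529 rpm, dir flips to −; running = −759.9529
Stage 2 [52T→38T]: ω = 759.9529×52/38 = 1039.9356 rpm, dir flips to +; running = +1039.9356
Stage 3 [38T→16T]: ω = 1039.9356×38/16 = 2469.8471 rpm, dir flips to −; running = −2469.8471
Stage 4 [26T→28T]: ω = 2469.8471×26/28 = 2293.4294 rpm, dir flips to +; running = +2293.4294
Stage 5 [24T→28T]: ω = 2293.4294×24/28 = 1965.7966 rpm, dir flips to −; running = −1965.7966
Stage 6 [28T→56T]: ω = 1965.7966×28/56 = 982.8983 rpm, dir flips to +; running = +982.8983

+982.8983 rpm (same as input, |ω| = 982.8983 rpm)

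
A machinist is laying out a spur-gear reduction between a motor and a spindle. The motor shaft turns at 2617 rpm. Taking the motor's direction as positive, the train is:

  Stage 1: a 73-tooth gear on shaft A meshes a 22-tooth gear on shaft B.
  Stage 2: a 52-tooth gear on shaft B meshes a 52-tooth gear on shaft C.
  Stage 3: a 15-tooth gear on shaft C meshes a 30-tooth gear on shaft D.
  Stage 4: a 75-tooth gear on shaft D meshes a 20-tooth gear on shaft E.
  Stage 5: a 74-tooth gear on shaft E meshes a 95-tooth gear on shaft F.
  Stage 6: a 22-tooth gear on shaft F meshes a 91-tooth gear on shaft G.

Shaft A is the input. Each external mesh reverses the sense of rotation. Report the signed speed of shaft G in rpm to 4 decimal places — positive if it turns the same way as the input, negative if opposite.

+3066.1583 rpm (same as input, |ω| = 3066.1583 rpm)

Stage 1 [73T→22T]: ω = 2617.0000×73/22 = 8683.6818 rpm, dir flips to −; running = −8683.6818
Stage 2 [52T→52T]: ω = 8683.6818×52/52 = 8683.6818 rpm, dir flips to +; running = +8683.6818
Stage 3 [15T→30T]: ω = 8683.6818×15/30 = 4341.8409 rpm, dir flips to −; running = −4341.8409
Stage 4 [75T→20T]: ω = 4341.8409×75/20 = 16281.9034 rpm, dir flips to +; running = +16281.9034
Stage 5 [74T→95T]: ω = 16281.9034×74/95 = 12682.7458 rpm, dir flips to −; running = −12682.7458
Stage 6 [22T→91T]: ω = 12682.7458×22/91 = 3066.1583 rpm, dir flips to +; running = +3066.1583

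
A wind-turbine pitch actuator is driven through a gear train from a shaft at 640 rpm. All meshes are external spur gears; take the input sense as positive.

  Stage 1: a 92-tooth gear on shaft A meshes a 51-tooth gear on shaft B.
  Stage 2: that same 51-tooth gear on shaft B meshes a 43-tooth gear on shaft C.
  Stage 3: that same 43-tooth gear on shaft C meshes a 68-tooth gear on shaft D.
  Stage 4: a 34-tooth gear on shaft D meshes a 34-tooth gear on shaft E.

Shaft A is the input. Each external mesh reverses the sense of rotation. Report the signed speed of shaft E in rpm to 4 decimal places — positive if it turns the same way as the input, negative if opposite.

Stage 1 [92T→51T]: ω = 640.0000×92/51 = 1154.5098 rpm, dir flips to −; running = −1154.5098
Stage 2 [51T→43T]: ω = 1154.5098×51/43 = 1369.3023 rpm, dir flips to +; running = +1369.3023
Stage 3 [43T→68T]: ω = 1369.3023×43/68 = 865.8824 rpm, dir flips to −; running = −865.8824
Stage 4 [34T→34T]: ω = 865.8824×34/34 = 865.8824 rpm, dir flips to +; running = +865.8824

+865.8824 rpm (same as input, |ω| = 865.8824 rpm)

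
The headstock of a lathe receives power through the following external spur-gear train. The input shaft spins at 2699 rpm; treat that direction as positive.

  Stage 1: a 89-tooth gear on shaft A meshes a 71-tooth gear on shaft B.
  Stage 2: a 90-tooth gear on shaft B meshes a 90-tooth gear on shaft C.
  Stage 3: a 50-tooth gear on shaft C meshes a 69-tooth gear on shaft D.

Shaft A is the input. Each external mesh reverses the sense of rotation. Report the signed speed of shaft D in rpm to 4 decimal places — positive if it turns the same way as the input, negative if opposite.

Stage 1 [89T→71T]: ω = 2699.0000×89/71 = 3383.2535 rpm, dir flips to −; running = −3383.2535
Stage 2 [90T→90T]: ω = 3383.2535×90/90 = 3383.2535 rpm, dir flips to +; running = +3383.2535
Stage 3 [50T→69T]: ω = 3383.2535×50/69 = 2451.6330 rpm, dir flips to −; running = −2451.6330

-2451.6330 rpm (opposite to input, |ω| = 2451.6330 rpm)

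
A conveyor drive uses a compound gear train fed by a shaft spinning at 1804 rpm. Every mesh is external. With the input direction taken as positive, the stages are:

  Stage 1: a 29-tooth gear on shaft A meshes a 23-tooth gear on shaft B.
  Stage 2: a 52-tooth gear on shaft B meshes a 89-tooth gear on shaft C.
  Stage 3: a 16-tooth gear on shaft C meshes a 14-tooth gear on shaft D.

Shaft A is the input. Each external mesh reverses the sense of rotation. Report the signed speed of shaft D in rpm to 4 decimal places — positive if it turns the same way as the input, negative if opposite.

-1518.8398 rpm (opposite to input, |ω| = 1518.8398 rpm)

Stage 1 [29T→23T]: ω = 1804.0000×29/23 = 2274.6087 rpm, dir flips to −; running = −2274.6087
Stage 2 [52T→89T]: ω = 2274.6087×52/89 = 1328.9849 rpm, dir flips to +; running = +1328.9849
Stage 3 [16T→14T]: ω = 1328.9849×16/14 = 1518.8398 rpm, dir flips to −; running = −1518.8398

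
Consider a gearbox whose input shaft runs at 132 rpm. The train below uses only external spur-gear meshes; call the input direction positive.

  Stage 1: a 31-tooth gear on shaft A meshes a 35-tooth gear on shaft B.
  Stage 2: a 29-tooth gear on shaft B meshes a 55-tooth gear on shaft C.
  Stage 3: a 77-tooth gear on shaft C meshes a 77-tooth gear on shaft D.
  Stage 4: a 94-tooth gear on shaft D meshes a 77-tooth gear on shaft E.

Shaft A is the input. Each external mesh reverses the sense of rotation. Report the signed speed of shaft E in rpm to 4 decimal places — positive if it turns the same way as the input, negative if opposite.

Stage 1 [31T→35T]: ω = 132.0000×31/35 = 116.9143 rpm, dir flips to −; running = −116.9143
Stage 2 [29T→55T]: ω = 116.9143×29/55 = 61.6457 rpm, dir flips to +; running = +61.6457
Stage 3 [77T→77T]: ω = 61.6457×77/77 = 61.6457 rpm, dir flips to −; running = −61.6457
Stage 4 [94T→77T]: ω = 61.6457×94/77 = 75.2558 rpm, dir flips to +; running = +75.2558

+75.2558 rpm (same as input, |ω| = 75.2558 rpm)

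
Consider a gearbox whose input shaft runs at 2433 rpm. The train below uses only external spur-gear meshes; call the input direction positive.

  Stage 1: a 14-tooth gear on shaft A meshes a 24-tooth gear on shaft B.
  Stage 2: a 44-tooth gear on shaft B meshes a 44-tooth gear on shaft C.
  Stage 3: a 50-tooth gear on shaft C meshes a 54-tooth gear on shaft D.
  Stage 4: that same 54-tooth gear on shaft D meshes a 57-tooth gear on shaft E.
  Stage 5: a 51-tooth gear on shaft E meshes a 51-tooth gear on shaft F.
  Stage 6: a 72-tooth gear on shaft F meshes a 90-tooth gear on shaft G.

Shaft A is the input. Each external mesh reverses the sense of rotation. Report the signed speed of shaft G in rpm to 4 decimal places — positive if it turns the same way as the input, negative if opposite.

+995.9649 rpm (same as input, |ω| = 995.9649 rpm)

Stage 1 [14T→24T]: ω = 2433.0000×14/24 = 1419.2500 rpm, dir flips to −; running = −1419.2500
Stage 2 [44T→44T]: ω = 1419.2500×44/44 = 1419.2500 rpm, dir flips to +; running = +1419.2500
Stage 3 [50T→54T]: ω = 1419.2500×50/54 = 1314.1204 rpm, dir flips to −; running = −1314.1204
Stage 4 [54T→57T]: ω = 1314.1204×54/57 = 1244.9561 rpm, dir flips to +; running = +1244.9561
Stage 5 [51T→51T]: ω = 1244.9561×51/51 = 1244.9561 rpm, dir flips to −; running = −1244.9561
Stage 6 [72T→90T]: ω = 1244.9561×72/90 = 995.9649 rpm, dir flips to +; running = +995.9649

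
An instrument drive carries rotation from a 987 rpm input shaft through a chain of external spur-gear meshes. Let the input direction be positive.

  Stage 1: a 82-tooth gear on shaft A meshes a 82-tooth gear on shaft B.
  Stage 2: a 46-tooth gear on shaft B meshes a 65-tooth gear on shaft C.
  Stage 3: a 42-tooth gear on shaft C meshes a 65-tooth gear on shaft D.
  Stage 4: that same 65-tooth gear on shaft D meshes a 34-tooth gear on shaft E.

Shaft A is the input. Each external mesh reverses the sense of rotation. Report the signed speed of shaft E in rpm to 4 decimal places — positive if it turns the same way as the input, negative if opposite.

+862.8434 rpm (same as input, |ω| = 862.8434 rpm)

Stage 1 [82T→82T]: ω = 987.0000×82/82 = 987.0000 rpm, dir flips to −; running = −987.0000
Stage 2 [46T→65T]: ω = 987.0000×46/65 = 698.4923 rpm, dir flips to +; running = +698.4923
Stage 3 [42T→65T]: ω = 698.4923×42/65 = 451.3335 rpm, dir flips to −; running = −451.3335
Stage 4 [65T→34T]: ω = 451.3335×65/34 = 862.8434 rpm, dir flips to +; running = +862.8434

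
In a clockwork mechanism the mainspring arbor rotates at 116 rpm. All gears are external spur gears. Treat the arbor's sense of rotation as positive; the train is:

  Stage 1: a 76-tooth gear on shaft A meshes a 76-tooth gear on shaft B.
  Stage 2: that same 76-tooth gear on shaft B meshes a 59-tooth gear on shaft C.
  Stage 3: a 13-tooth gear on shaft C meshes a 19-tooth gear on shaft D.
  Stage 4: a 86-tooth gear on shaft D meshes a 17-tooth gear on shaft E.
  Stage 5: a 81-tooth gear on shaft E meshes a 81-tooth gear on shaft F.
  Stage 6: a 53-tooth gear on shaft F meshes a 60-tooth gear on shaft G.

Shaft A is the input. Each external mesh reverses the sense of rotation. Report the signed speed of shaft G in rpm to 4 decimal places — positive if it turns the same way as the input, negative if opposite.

Stage 1 [76T→76T]: ω = 116.0000×76/76 = 116.0000 rpm, dir flips to −; running = −116.0000
Stage 2 [76T→59T]: ω = 116.0000×76/59 = 149.4237 rpm, dir flips to +; running = +149.4237
Stage 3 [13T→19T]: ω = 149.4237×13/19 = 102.2373 rpm, dir flips to −; running = −102.2373
Stage 4 [86T→17T]: ω = 102.2373×86/17 = 517.2004 rpm, dir flips to +; running = +517.2004
Stage 5 [81T→81T]: ω = 517.2004×81/81 = 517.2004 rpm, dir flips to −; running = −517.2004
Stage 6 [53T→60T]: ω = 517.2004×53/60 = 456.8604 rpm, dir flips to +; running = +456.8604

+456.8604 rpm (same as input, |ω| = 456.8604 rpm)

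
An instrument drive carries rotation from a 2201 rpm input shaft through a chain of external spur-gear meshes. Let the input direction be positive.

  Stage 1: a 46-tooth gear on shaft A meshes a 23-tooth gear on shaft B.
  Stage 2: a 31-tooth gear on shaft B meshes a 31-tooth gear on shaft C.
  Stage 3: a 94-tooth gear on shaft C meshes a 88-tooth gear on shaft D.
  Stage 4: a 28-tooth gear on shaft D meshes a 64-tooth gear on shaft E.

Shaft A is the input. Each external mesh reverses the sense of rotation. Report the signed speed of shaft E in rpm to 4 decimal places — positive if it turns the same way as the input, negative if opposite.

+2057.1847 rpm (same as input, |ω| = 2057.1847 rpm)

Stage 1 [46T→23T]: ω = 2201.0000×46/23 = 4402.0000 rpm, dir flips to −; running = −4402.0000
Stage 2 [31T→31T]: ω = 4402.0000×31/31 = 4402.0000 rpm, dir flips to +; running = +4402.0000
Stage 3 [94T→88T]: ω = 4402.0000×94/88 = 4702.1364 rpm, dir flips to −; running = −4702.1364
Stage 4 [28T→64T]: ω = 4702.1364×28/64 = 2057.1847 rpm, dir flips to +; running = +2057.1847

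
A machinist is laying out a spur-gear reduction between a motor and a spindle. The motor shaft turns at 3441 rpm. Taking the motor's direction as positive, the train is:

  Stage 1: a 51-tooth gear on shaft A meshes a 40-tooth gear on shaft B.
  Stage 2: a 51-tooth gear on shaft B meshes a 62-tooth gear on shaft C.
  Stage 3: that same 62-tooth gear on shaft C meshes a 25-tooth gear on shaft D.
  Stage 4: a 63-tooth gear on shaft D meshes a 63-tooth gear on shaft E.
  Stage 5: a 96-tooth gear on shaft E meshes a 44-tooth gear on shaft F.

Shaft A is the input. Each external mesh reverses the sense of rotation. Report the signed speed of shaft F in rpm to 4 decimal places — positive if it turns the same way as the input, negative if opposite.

Stage 1 [51T→40T]: ω = 3441.0000×51/40 = 4387.2750 rpm, dir flips to −; running = −4387.2750
Stage 2 [51T→62T]: ω = 4387.2750×51/62 = 3608.8875 rpm, dir flips to +; running = +3608.8875
Stage 3 [62T→25T]: ω = 3608.8875×62/25 = 8950.0410 rpm, dir flips to −; running = −8950.0410
Stage 4 [63T→63T]: ω = 8950.0410×63/63 = 8950.0410 rpm, dir flips to +; running = +8950.0410
Stage 5 [96T→44T]: ω = 8950.0410×96/44 = 19527.3622 rpm, dir flips to −; running = −19527.3622

-19527.3622 rpm (opposite to input, |ω| = 19527.3622 rpm)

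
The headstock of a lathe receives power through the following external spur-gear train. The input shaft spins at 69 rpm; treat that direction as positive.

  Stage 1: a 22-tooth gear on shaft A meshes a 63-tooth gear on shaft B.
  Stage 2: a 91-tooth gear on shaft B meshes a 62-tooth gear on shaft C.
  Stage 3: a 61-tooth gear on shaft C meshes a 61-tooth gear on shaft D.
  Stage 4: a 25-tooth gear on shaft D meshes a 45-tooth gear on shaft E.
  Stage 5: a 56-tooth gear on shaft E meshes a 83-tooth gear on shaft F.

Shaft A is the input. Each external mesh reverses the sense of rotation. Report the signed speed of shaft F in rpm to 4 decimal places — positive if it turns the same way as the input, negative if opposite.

Stage 1 [22T→63T]: ω = 69.0000×22/63 = 24.0952 rpm, dir flips to −; running = −24.0952
Stage 2 [91T→62T]: ω = 24.0952×91/62 = 35.3656 rpm, dir flips to +; running = +35.3656
Stage 3 [61T→61T]: ω = 35.3656×61/61 = 35.3656 rpm, dir flips to −; running = −35.3656
Stage 4 [25T→45T]: ω = 35.3656×25/45 = 19.6476 rpm, dir flips to +; running = +19.6476
Stage 5 [56T→83T]: ω = 19.6476×56/83 = 13.2562 rpm, dir flips to −; running = −13.2562

-13.2562 rpm (opposite to input, |ω| = 13.2562 rpm)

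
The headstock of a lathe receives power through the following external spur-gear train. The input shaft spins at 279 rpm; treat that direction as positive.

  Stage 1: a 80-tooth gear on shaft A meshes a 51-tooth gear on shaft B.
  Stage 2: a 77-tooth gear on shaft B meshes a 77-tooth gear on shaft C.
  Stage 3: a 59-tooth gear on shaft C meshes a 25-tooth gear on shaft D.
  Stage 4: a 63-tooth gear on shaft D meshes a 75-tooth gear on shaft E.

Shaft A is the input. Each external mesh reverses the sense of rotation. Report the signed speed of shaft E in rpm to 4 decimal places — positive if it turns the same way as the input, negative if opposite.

+867.5915 rpm (same as input, |ω| = 867.5915 rpm)

Stage 1 [80T→51T]: ω = 279.0000×80/51 = 437.6471 rpm, dir flips to −; running = −437.6471
Stage 2 [77T→77T]: ω = 437.6471×77/77 = 437.6471 rpm, dir flips to +; running = +437.6471
Stage 3 [59T→25T]: ω = 437.6471×59/25 = 1032.8471 rpm, dir flips to −; running = −1032.8471
Stage 4 [63T→75T]: ω = 1032.8471×63/75 = 867.5915 rpm, dir flips to +; running = +867.5915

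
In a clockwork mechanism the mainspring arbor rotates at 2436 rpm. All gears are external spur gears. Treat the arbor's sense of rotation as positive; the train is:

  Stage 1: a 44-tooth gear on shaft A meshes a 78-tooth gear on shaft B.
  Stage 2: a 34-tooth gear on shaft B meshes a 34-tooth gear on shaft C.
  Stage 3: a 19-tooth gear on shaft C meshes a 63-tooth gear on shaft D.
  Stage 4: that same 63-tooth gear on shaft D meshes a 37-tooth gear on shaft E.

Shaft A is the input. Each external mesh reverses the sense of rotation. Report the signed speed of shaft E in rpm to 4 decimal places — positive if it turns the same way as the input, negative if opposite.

+705.6466 rpm (same as input, |ω| = 705.6466 rpm)

Stage 1 [44T→78T]: ω = 2436.0000×44/78 = 1374.1538 rpm, dir flips to −; running = −1374.1538
Stage 2 [34T→34T]: ω = 1374.1538×34/34 = 1374.1538 rpm, dir flips to +; running = +1374.1538
Stage 3 [19T→63T]: ω = 1374.1538×19/63 = 414.4274 rpm, dir flips to −; running = −414.4274
Stage 4 [63T→37T]: ω = 414.4274×63/37 = 705.6466 rpm, dir flips to +; running = +705.6466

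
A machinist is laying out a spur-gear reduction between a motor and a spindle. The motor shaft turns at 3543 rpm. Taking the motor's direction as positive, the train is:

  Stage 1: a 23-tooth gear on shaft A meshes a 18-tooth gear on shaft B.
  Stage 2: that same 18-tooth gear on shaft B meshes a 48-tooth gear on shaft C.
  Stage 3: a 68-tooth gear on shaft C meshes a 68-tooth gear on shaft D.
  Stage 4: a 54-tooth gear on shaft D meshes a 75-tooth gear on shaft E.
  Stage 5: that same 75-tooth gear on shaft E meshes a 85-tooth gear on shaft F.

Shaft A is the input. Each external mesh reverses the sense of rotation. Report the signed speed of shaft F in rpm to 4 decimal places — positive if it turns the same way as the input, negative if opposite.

Stage 1 [23T→18T]: ω = 3543.0000×23/18 = 4527.1667 rpm, dir flips to −; running = −4527.1667
Stage 2 [18T→48T]: ω = 4527.1667×18/48 = 1697.6875 rpm, dir flips to +; running = +1697.6875
Stage 3 [68T→68T]: ω = 1697.6875×68/68 = 1697.6875 rpm, dir flips to −; running = −1697.6875
Stage 4 [54T→75T]: ω = 1697.6875×54/75 = 1222.3350 rpm, dir flips to +; running = +1222.3350
Stage 5 [75T→85T]: ω = 1222.3350×75/85 = 1078.5309 rpm, dir flips to −; running = −1078.5309

-1078.5309 rpm (opposite to input, |ω| = 1078.5309 rpm)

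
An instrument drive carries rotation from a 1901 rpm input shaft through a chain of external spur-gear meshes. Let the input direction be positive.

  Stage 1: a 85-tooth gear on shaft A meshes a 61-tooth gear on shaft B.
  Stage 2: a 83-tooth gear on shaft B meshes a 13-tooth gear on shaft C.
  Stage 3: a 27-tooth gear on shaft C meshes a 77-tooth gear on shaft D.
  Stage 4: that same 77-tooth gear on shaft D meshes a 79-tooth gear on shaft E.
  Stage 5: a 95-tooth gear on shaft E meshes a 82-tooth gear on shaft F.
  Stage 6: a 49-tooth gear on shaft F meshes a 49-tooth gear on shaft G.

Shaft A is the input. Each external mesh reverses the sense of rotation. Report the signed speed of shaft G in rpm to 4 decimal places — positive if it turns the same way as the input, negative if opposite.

Stage 1 [85T→61T]: ω = 1901.0000×85/61 = 2648.9344 rpm, dir flips to −; running = −2648.9344
Stage 2 [83T→13T]: ω = 2648.9344×83/13 = 16912.4275 rpm, dir flips to +; running = +16912.4275
Stage 3 [27T→77T]: ω = 16912.4275×27/77 = 5930.3317 rpm, dir flips to −; running = −5930.3317
Stage 4 [77T→79T]: ω = 5930.3317×77/79 = 5780.1967 rpm, dir flips to +; running = +5780.1967
Stage 5 [95T→82T]: ω = 5780.1967×95/82 = 6696.5694 rpm, dir flips to −; running = −6696.5694
Stage 6 [49T→49T]: ω = 6696.5694×49/49 = 6696.5694 rpm, dir flips to +; running = +6696.5694

+6696.5694 rpm (same as input, |ω| = 6696.5694 rpm)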